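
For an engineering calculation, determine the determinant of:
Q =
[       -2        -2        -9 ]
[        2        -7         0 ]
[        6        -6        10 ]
det(Q) = -90

Expand along row 0 (cofactor expansion): det(Q) = a*(e*i - f*h) - b*(d*i - f*g) + c*(d*h - e*g), where the 3×3 is [[a, b, c], [d, e, f], [g, h, i]].
Minor M_00 = (-7)*(10) - (0)*(-6) = -70 - 0 = -70.
Minor M_01 = (2)*(10) - (0)*(6) = 20 - 0 = 20.
Minor M_02 = (2)*(-6) - (-7)*(6) = -12 + 42 = 30.
det(Q) = (-2)*(-70) - (-2)*(20) + (-9)*(30) = 140 + 40 - 270 = -90.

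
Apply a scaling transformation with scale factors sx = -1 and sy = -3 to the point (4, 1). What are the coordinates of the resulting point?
(-4, -3)

Scaling matrix:
[[-1, 0], [0, -3]]
Result: (4 × -1, 1 × -3) = (-4, -3)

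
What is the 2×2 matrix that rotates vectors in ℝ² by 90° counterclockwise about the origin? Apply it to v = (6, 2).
R = [[0, -1], [1, 0]]; R·v = (-2, 6)

A counterclockwise rotation by angle θ in ℝ² has matrix R(θ) = [[cos θ, -sin θ], [sin θ, cos θ]].
For θ = 90°: cos θ = 0, sin θ = 1.
R(90°) = [[0, -1], [1, 0]].
R·v = [0·6 + (-1)·2, 1·6 + 0·2] = (-2, 6).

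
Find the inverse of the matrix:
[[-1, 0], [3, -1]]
[[-1, 0], [-3, -1]]

For [[a,b],[c,d]], inverse = (1/det)·[[d,-b],[-c,a]]
det = -1·-1 - 0·3 = 1
Inverse = (1/1)·[[-1, 0], [-3, -1]]
        = [[-1, 0], [-3, -1]]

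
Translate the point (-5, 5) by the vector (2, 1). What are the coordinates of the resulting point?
(-3, 6)

Translation by (2, 1):
x' = -5 + 2 = -3
y' = 5 + 1 = 6
Homogeneous matrix: [[1, 0, 2], [0, 1, 1], [0, 0, 1]]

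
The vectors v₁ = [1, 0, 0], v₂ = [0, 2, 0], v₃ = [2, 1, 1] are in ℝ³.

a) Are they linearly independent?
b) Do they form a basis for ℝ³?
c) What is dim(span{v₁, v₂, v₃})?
Yes independent, yes basis, dim = 3

Stack v₁, v₂, v₃ as rows of a 3×3 matrix.
[[1, 0, 0]; [0, 2, 0]; [2, 1, 1]] is already lower triangular with nonzero diagonal entries (1, 2, 1), so its determinant is the product of the diagonal entries, det = (1)·(2)·(1) = 2 ≠ 0, and the rows are linearly independent.
Three linearly independent vectors in ℝ³ form a basis for ℝ³, so dim(span{v₁,v₂,v₃}) = 3.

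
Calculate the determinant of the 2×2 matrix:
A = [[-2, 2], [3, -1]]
-4

For A = [[a, b], [c, d]], det(A) = a*d - b*c.
det(A) = (-2)*(-1) - (2)*(3) = 2 - 6 = -4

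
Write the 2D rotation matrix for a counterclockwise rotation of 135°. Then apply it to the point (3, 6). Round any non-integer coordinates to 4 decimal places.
R = [[-√2/2, -√2/2], [√2/2, -√2/2]]; R·(3, 6) = (-6.3640, -2.1213)

Rotation matrix formula: R(θ) = [[cos θ, -sin θ], [sin θ, cos θ]]
For θ = 135°:
cos(135°) = -√2/2
sin(135°) = √2/2
R = [[-√2/2, -√2/2], [√2/2, -√2/2]]
Apply to (3, 6): [-√2/2·3 + (-√2/2)·6, √2/2·3 + -√2/2·6] = (-6.3640, -2.1213)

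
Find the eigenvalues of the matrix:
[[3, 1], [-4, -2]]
λ = -1 and λ = 2

Characteristic equation: det(A - λI) = 0
λ² - (trace)λ + (det) = 0
λ² - (1)λ + (-2) = 0
λ² - 1λ - 2 = 0
Solving: λ = -1, 2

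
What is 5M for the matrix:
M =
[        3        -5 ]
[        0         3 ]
5M =
[       15       -25 ]
[        0        15 ]

Scalar multiplication is elementwise: (5M)[i][j] = 5 * M[i][j].
  (5M)[0][0] = 5 * (3) = 15
  (5M)[0][1] = 5 * (-5) = -25
  (5M)[1][0] = 5 * (0) = 0
  (5M)[1][1] = 5 * (3) = 15
5M =
[       15       -25 ]
[        0        15 ]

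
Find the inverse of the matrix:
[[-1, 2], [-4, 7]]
[[7, -2], [4, -1]]

For [[a,b],[c,d]], inverse = (1/det)·[[d,-b],[-c,a]]
det = -1·7 - 2·-4 = 1
Inverse = (1/1)·[[7, -2], [4, -1]]
        = [[7, -2], [4, -1]]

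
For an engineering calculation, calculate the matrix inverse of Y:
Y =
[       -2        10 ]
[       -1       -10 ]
det(Y) = 30
Y⁻¹ =
[     -1/3      -1/3 ]
[     1/30     -1/15 ]

For a 2×2 matrix Y = [[a, b], [c, d]] with det(Y) ≠ 0, Y⁻¹ = (1/det(Y)) * [[d, -b], [-c, a]].
det(Y) = (-2)*(-10) - (10)*(-1) = 20 + 10 = 30.
Y⁻¹ = (1/30) * [[-10, -10], [1, -2]].
Dividing each entry by 30 and reducing:
Y⁻¹ =
[     -1/3      -1/3 ]
[     1/30     -1/15 ]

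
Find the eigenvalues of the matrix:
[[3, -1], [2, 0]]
λ = 1 and λ = 2

Characteristic equation: det(A - λI) = 0
λ² - (trace)λ + (det) = 0
λ² - (3)λ + (2) = 0
λ² - 3λ + 2 = 0
Solving: λ = 1, 2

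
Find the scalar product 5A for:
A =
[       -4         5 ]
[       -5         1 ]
5A =
[      -20        25 ]
[      -25         5 ]

Scalar multiplication is elementwise: (5A)[i][j] = 5 * A[i][j].
  (5A)[0][0] = 5 * (-4) = -20
  (5A)[0][1] = 5 * (5) = 25
  (5A)[1][0] = 5 * (-5) = -25
  (5A)[1][1] = 5 * (1) = 5
5A =
[      -20        25 ]
[      -25         5 ]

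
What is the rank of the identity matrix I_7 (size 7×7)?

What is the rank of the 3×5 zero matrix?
rank(I_7) = 7, rank(0) = 0

The identity I_7 has 7 columns that are the standard basis vectors e_1, …, e_7. These are linearly independent, so all 7 columns are pivots and rank(I_7) = 7.
The 3×5 zero matrix has every entry zero, so every row is the zero row and there are no pivots; rank(0) = 0.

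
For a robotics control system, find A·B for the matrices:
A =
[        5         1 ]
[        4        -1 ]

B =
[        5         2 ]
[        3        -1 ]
AB =
[       28         9 ]
[       17         9 ]

Matrix multiplication: (AB)[i][j] = sum over k of A[i][k] * B[k][j].
  (AB)[0][0] = (5)*(5) + (1)*(3) = 28
  (AB)[0][1] = (5)*(2) + (1)*(-1) = 9
  (AB)[1][0] = (4)*(5) + (-1)*(3) = 17
  (AB)[1][1] = (4)*(2) + (-1)*(-1) = 9
AB =
[       28         9 ]
[       17         9 ]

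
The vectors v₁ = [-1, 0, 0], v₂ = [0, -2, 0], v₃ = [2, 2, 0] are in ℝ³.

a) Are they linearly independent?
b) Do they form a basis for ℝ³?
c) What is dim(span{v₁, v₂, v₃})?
Not independent, not a basis, dim(span) = 2

Check whether v₃ can be written as a linear combination of v₁ and v₂.
v₃ = (-2)·v₁ + (-1)·v₂ = [2, 2, 0], so the three vectors are linearly dependent.
Thus they do not form a basis for ℝ³, and dim(span{v₁, v₂, v₃}) = 2 (spanned by v₁ and v₂).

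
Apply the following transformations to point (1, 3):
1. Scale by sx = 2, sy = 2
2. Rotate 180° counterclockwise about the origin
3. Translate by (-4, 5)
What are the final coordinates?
(-6, -1)

Step 1: Scale → (2, 6)
Step 2: Rotate 180° → (-2, -6)
Step 3: Translate → (-6, -1)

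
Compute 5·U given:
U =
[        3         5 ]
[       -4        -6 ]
5U =
[       15        25 ]
[      -20       -30 ]

Scalar multiplication is elementwise: (5U)[i][j] = 5 * U[i][j].
  (5U)[0][0] = 5 * (3) = 15
  (5U)[0][1] = 5 * (5) = 25
  (5U)[1][0] = 5 * (-4) = -20
  (5U)[1][1] = 5 * (-6) = -30
5U =
[       15        25 ]
[      -20       -30 ]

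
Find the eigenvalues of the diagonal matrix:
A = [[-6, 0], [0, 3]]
λ₁ = -6, λ₂ = 3

The characteristic polynomial of A is det(A - λI) = (-6 - λ)(3 - λ) = 0.
The roots are λ = -6 and λ = 3, so the eigenvalues are the diagonal entries.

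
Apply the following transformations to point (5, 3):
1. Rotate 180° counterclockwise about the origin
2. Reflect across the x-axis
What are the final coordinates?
(-5, 3)

Step 1: Rotate 180° → (-5, -3)
Step 2: Reflect across the x-axis → (-5, 3)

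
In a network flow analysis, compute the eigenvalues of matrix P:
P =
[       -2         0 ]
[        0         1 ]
λ = -2, 1

Solve det(P - λI) = 0. For a 2×2 matrix the characteristic equation is λ² - (trace)λ + det = 0.
trace(P) = a + d = -2 + 1 = -1.
det(P) = a*d - b*c = (-2)*(1) - (0)*(0) = -2 - 0 = -2.
Characteristic equation: λ² - (-1)λ + (-2) = 0.
Discriminant = (-1)² - 4*(-2) = 1 + 8 = 9.
λ = (-1 ± √9) / 2 = (-1 ± 3) / 2 = -2, 1.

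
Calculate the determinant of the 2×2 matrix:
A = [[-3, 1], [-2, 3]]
-7

For A = [[a, b], [c, d]], det(A) = a*d - b*c.
det(A) = (-3)*(3) - (1)*(-2) = -9 - -2 = -7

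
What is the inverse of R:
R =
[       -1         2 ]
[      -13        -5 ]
det(R) = 31
R⁻¹ =
[    -5/31     -2/31 ]
[    13/31     -1/31 ]

For a 2×2 matrix R = [[a, b], [c, d]] with det(R) ≠ 0, R⁻¹ = (1/det(R)) * [[d, -b], [-c, a]].
det(R) = (-1)*(-5) - (2)*(-13) = 5 + 26 = 31.
R⁻¹ = (1/31) * [[-5, -2], [13, -1]].
Dividing each entry by 31 and reducing:
R⁻¹ =
[    -5/31     -2/31 ]
[    13/31     -1/31 ]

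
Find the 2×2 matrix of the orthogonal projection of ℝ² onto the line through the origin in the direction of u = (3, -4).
[[9/25, -12/25], [-12/25, 16/25]]

The orthogonal projection onto the line spanned by a nonzero vector u = (a, b) has matrix P = (u uᵀ) / (uᵀ u) = (1/(a² + b²)) · [[a², ab], [ab, b²]].
Here u = (3, -4), so a² + b² = 9 + 16 = 25.
P = (1/25) · [[9, -12], [-12, 16]] = [[9/25, -12/25], [-12/25, 16/25]].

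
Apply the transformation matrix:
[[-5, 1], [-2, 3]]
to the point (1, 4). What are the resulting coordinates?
(-1, 10)

Matrix multiplication:
[[-5, 1], [-2, 3]] × [1, 4]ᵀ
= [-5×1 + 1×4, -2×1 + 3×4]ᵀ
= [-1.0000, 10.0000]ᵀ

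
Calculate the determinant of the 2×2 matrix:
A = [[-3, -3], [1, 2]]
-3

For A = [[a, b], [c, d]], det(A) = a*d - b*c.
det(A) = (-3)*(2) - (-3)*(1) = -6 - -3 = -3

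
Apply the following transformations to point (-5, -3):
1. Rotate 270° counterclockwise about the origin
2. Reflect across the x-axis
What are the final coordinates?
(-3, -5)

Step 1: Rotate 270° → (-3, 5)
Step 2: Reflect across the x-axis → (-3, -5)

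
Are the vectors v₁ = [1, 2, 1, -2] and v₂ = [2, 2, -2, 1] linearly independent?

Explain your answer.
Yes, linearly independent

Two vectors are linearly dependent iff one is a scalar multiple of the other.
No single scalar k satisfies v₂ = k·v₁ (the ratios of corresponding entries disagree), so v₁ and v₂ are linearly independent.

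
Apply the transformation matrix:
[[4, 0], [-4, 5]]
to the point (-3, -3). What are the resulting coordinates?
(-12, -3)

Matrix multiplication:
[[4, 0], [-4, 5]] × [-3, -3]ᵀ
= [4×-3 + 0×-3, -4×-3 + 5×-3]ᵀ
= [-12.0000, -3.0000]ᵀ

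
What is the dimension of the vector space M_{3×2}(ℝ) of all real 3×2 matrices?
Dimension = 6

A real 3×2 matrix is determined by its 3·2 = 6 independent entries.
A standard basis is {E_ij : 1 ≤ i ≤ 3, 1 ≤ j ≤ 2}, where E_ij has a 1 in position (i, j) and 0 elsewhere — there are 6 such matrices, and they are linearly independent and span M_{3×2}(ℝ).
Therefore dim(M_{3×2}(ℝ)) = 6.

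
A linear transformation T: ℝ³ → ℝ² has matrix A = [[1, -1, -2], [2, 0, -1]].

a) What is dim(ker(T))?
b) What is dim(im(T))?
dim(ker) = 1, dim(im) = 2

The two rows are not scalar multiples of one another (no single k satisfies row 2 = k × row 1), so they are linearly independent.
Thus rank(A) = 2.
dim(im(T)) = rank(A) = 2.
By the rank-nullity theorem applied to T: ℝ³ → ℝ², rank(A) + nullity(A) = 3 (the domain dimension), so dim(ker(T)) = 3 - 2 = 1.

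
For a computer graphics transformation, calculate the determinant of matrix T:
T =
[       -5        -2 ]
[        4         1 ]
det(T) = 3

For a 2×2 matrix [[a, b], [c, d]], det = a*d - b*c.
det(T) = (-5)*(1) - (-2)*(4) = -5 + 8 = 3.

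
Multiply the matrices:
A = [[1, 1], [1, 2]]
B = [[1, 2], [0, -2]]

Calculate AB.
[[1, 0], [1, -2]]

Each entry (i,j) of AB = sum over k of A[i][k]*B[k][j].
(AB)[0][0] = (1)*(1) + (1)*(0) = 1
(AB)[0][1] = (1)*(2) + (1)*(-2) = 0
(AB)[1][0] = (1)*(1) + (2)*(0) = 1
(AB)[1][1] = (1)*(2) + (2)*(-2) = -2
AB = [[1, 0], [1, -2]]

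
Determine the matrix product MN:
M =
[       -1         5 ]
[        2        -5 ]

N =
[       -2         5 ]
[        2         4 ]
MN =
[       12        15 ]
[      -14       -10 ]

Matrix multiplication: (MN)[i][j] = sum over k of M[i][k] * N[k][j].
  (MN)[0][0] = (-1)*(-2) + (5)*(2) = 12
  (MN)[0][1] = (-1)*(5) + (5)*(4) = 15
  (MN)[1][0] = (2)*(-2) + (-5)*(2) = -14
  (MN)[1][1] = (2)*(5) + (-5)*(4) = -10
MN =
[       12        15 ]
[      -14       -10 ]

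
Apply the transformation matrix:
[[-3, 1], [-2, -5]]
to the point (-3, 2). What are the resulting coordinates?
(11, -4)

Matrix multiplication:
[[-3, 1], [-2, -5]] × [-3, 2]ᵀ
= [-3×-3 + 1×2, -2×-3 + -5×2]ᵀ
= [11.0000, -4.0000]ᵀ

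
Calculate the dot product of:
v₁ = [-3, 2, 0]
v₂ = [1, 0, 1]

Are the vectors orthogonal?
-3, No

The dot product is the sum of products of corresponding components.
v₁·v₂ = (-3)*(1) + (2)*(0) + (0)*(1) = -3 + 0 + 0 = -3.
Two vectors are orthogonal iff their dot product is 0; here the dot product is -3, so the vectors are not orthogonal.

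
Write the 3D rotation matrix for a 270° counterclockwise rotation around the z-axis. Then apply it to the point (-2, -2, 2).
R = [[0, 1, 0], [-1, 0, 0], [0, 0, 1]]; R·(-2, -2, 2) = (-2, 2, 2)

Rotation matrix for 270° around z-axis:
cos(270°) = 0, sin(270°) = -1
R = [[0, 1, 0], [-1, 0, 0], [0, 0, 1]]
Apply to (-2, -2, 2): R·[-2, -2, 2]ᵀ = (-2, 2, 2)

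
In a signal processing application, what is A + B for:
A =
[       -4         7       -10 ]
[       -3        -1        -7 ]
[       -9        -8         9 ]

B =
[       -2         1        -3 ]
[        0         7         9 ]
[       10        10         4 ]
A + B =
[       -6         8       -13 ]
[       -3         6         2 ]
[        1         2        13 ]

Matrix addition is elementwise: (A+B)[i][j] = A[i][j] + B[i][j].
  (A+B)[0][0] = (-4) + (-2) = -6
  (A+B)[0][1] = (7) + (1) = 8
  (A+B)[0][2] = (-10) + (-3) = -13
  (A+B)[1][0] = (-3) + (0) = -3
  (A+B)[1][1] = (-1) + (7) = 6
  (A+B)[1][2] = (-7) + (9) = 2
  (A+B)[2][0] = (-9) + (10) = 1
  (A+B)[2][1] = (-8) + (10) = 2
  (A+B)[2][2] = (9) + (4) = 13
A + B =
[       -6         8       -13 ]
[       -3         6         2 ]
[        1         2        13 ]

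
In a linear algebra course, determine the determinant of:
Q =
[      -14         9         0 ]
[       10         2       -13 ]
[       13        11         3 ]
det(Q) = -3877

Expand along row 0 (cofactor expansion): det(Q) = a*(e*i - f*h) - b*(d*i - f*g) + c*(d*h - e*g), where the 3×3 is [[a, b, c], [d, e, f], [g, h, i]].
Minor M_00 = (2)*(3) - (-13)*(11) = 6 + 143 = 149.
Minor M_01 = (10)*(3) - (-13)*(13) = 30 + 169 = 199.
Minor M_02 = (10)*(11) - (2)*(13) = 110 - 26 = 84.
det(Q) = (-14)*(149) - (9)*(199) + (0)*(84) = -2086 - 1791 + 0 = -3877.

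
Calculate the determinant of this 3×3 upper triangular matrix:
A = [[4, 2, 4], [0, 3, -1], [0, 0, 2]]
24

The determinant of a triangular matrix is the product of its diagonal entries (the off-diagonal entries above the diagonal do not affect it).
det(A) = (4) * (3) * (2) = 24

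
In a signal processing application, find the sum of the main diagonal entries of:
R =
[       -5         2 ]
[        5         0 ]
tr(R) = -5 + 0 = -5

The trace of a square matrix is the sum of its diagonal entries.
Diagonal entries of R: R[0][0] = -5, R[1][1] = 0.
tr(R) = -5 + 0 = -5.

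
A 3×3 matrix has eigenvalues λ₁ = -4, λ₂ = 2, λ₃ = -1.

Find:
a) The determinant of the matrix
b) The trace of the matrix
det = 8, trace = -3

Two standard eigenvalue identities:
- det(A) equals the product of the eigenvalues (counted with multiplicity).
- trace(A) equals the sum of the eigenvalues.
det(A) = (-4)*(2)*(-1) = 8.
trace(A) = -4 + 2 - 1 = -3.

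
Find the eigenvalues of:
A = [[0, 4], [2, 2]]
λ = -2, 4

Solve det(A - λI) = 0. For a 2×2 matrix this is λ² - (trace)λ + det = 0.
trace(A) = 0 + 2 = 2.
det(A) = (0)*(2) - (4)*(2) = 0 - 8 = -8.
Characteristic equation: λ² - (2)λ + (-8) = 0.
Discriminant: (2)² - 4*(-8) = 4 + 32 = 36.
Roots: λ = (2 ± √36) / 2 = -2, 4.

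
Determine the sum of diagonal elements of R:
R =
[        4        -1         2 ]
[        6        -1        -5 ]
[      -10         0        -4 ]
tr(R) = 4 - 1 - 4 = -1

The trace of a square matrix is the sum of its diagonal entries.
Diagonal entries of R: R[0][0] = 4, R[1][1] = -1, R[2][2] = -4.
tr(R) = 4 - 1 - 4 = -1.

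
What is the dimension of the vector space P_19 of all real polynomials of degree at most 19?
Dimension = 20

A polynomial of degree at most 19 can be written as a₀ + a₁x + a₂x² + … + a_19x^19, with 20 free coefficients a₀, …, a_19.
The set {1, x, x², …, x^19} is a basis: it spans P_19 (every such polynomial is a linear combination of these) and is linearly independent (a polynomial is zero iff all its coefficients are zero).
Therefore dim(P_19) = 19 + 1 = 20.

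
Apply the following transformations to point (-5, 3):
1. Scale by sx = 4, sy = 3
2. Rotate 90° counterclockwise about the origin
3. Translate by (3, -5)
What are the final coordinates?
(-6, -25)

Step 1: Scale → (-20, 9)
Step 2: Rotate 90° → (-9, -20)
Step 3: Translate → (-6, -25)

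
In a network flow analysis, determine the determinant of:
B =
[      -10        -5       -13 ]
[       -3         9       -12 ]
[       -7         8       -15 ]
det(B) = -312

Expand along row 0 (cofactor expansion): det(B) = a*(e*i - f*h) - b*(d*i - f*g) + c*(d*h - e*g), where the 3×3 is [[a, b, c], [d, e, f], [g, h, i]].
Minor M_00 = (9)*(-15) - (-12)*(8) = -135 + 96 = -39.
Minor M_01 = (-3)*(-15) - (-12)*(-7) = 45 - 84 = -39.
Minor M_02 = (-3)*(8) - (9)*(-7) = -24 + 63 = 39.
det(B) = (-10)*(-39) - (-5)*(-39) + (-13)*(39) = 390 - 195 - 507 = -312.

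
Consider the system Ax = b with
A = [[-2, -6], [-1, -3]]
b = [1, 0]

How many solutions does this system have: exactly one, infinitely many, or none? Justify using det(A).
No solution

det(A) = (-2)*(-3) - (-6)*(-1) = 0, so A is singular.
The column space of A is span(column 1) = span([-2, -1]).
b = [1, 0] is not a scalar multiple of column 1, so b ∉ column space and the system is inconsistent — no solution.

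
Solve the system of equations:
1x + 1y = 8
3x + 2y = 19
x = 3, y = 5

Use elimination (row reduction):
Equation 1: 1x + 1y = 8.
Equation 2: 3x + 2y = 19.
Multiply Eq1 by 3 and Eq2 by 1: 3x + 3y = 24;  3x + 2y = 19.
Subtract: (-1)y = -5, so y = 5.
Back-substitute into Eq1: 1x + 1*(5) = 8, so x = 3.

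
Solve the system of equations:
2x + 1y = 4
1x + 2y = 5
x = 1, y = 2

Use elimination (row reduction):
Equation 1: 2x + 1y = 4.
Equation 2: 1x + 2y = 5.
Multiply Eq1 by 1 and Eq2 by 2: 2x + 1y = 4;  2x + 4y = 10.
Subtract: (3)y = 6, so y = 2.
Back-substitute into Eq1: 2x + 1*(2) = 4, so x = 1.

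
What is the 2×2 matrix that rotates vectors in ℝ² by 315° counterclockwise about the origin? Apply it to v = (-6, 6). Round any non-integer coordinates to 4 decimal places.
R = [[√2/2, √2/2], [-√2/2, √2/2]]; R·v = (0.0000, 8.4853)

A counterclockwise rotation by angle θ in ℝ² has matrix R(θ) = [[cos θ, -sin θ], [sin θ, cos θ]].
For θ = 315°: cos θ = √2/2, sin θ = -√2/2.
R(315°) = [[√2/2, √2/2], [-√2/2, √2/2]].
R·v = [√2/2·-6 + (√2/2)·6, -√2/2·-6 + √2/2·6] = (0.0000, 8.4853).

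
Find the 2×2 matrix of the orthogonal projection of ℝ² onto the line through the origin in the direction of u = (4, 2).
[[4/5, 2/5], [2/5, 1/5]]

The orthogonal projection onto the line spanned by a nonzero vector u = (a, b) has matrix P = (u uᵀ) / (uᵀ u) = (1/(a² + b²)) · [[a², ab], [ab, b²]].
Here u = (4, 2), so a² + b² = 16 + 4 = 20.
P = (1/20) · [[16, 8], [8, 4]] = [[4/5, 2/5], [2/5, 1/5]].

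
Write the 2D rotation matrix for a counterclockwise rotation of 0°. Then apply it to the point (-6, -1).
R = [[1, 0], [0, 1]]; R·(-6, -1) = (-6, -1)

Rotation matrix formula: R(θ) = [[cos θ, -sin θ], [sin θ, cos θ]]
For θ = 0°:
cos(0°) = 1
sin(0°) = 0
R = [[1, 0], [0, 1]]
Apply to (-6, -1): [1·-6 + (0)·-1, 0·-6 + 1·-1] = (-6, -1)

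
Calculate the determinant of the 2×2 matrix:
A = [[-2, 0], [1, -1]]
2

For A = [[a, b], [c, d]], det(A) = a*d - b*c.
det(A) = (-2)*(-1) - (0)*(1) = 2 - 0 = 2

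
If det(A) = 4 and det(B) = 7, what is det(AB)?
28

Use the multiplicative property of determinants: det(AB) = det(A)*det(B).
det(AB) = (4)*(7) = 28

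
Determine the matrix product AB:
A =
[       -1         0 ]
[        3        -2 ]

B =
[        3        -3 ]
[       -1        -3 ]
AB =
[       -3         3 ]
[       11        -3 ]

Matrix multiplication: (AB)[i][j] = sum over k of A[i][k] * B[k][j].
  (AB)[0][0] = (-1)*(3) + (0)*(-1) = -3
  (AB)[0][1] = (-1)*(-3) + (0)*(-3) = 3
  (AB)[1][0] = (3)*(3) + (-2)*(-1) = 11
  (AB)[1][1] = (3)*(-3) + (-2)*(-3) = -3
AB =
[       -3         3 ]
[       11        -3 ]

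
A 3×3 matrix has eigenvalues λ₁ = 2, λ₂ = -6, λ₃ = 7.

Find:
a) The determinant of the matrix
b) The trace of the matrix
det = -84, trace = 3

Two standard eigenvalue identities:
- det(A) equals the product of the eigenvalues (counted with multiplicity).
- trace(A) equals the sum of the eigenvalues.
det(A) = (2)*(-6)*(7) = -84.
trace(A) = 2 - 6 + 7 = 3.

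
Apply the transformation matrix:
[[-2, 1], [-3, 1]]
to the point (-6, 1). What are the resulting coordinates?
(13, 19)

Matrix multiplication:
[[-2, 1], [-3, 1]] × [-6, 1]ᵀ
= [-2×-6 + 1×1, -3×-6 + 1×1]ᵀ
= [13.0000, 19.0000]ᵀ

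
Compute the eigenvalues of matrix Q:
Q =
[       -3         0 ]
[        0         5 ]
λ = -3, 5

Solve det(Q - λI) = 0. For a 2×2 matrix the characteristic equation is λ² - (trace)λ + det = 0.
trace(Q) = a + d = -3 + 5 = 2.
det(Q) = a*d - b*c = (-3)*(5) - (0)*(0) = -15 - 0 = -15.
Characteristic equation: λ² - (2)λ + (-15) = 0.
Discriminant = (2)² - 4*(-15) = 4 + 60 = 64.
λ = (2 ± √64) / 2 = (2 ± 8) / 2 = -3, 5.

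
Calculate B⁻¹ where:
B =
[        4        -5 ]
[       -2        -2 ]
det(B) = -18
B⁻¹ =
[      1/9     -5/18 ]
[     -1/9      -2/9 ]

For a 2×2 matrix B = [[a, b], [c, d]] with det(B) ≠ 0, B⁻¹ = (1/det(B)) * [[d, -b], [-c, a]].
det(B) = (4)*(-2) - (-5)*(-2) = -8 - 10 = -18.
B⁻¹ = (1/-18) * [[-2, 5], [2, 4]].
Dividing each entry by -18 and reducing:
B⁻¹ =
[      1/9     -5/18 ]
[     -1/9      -2/9 ]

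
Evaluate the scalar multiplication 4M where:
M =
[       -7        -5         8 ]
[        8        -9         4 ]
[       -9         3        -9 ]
4M =
[      -28       -20        32 ]
[       32       -36        16 ]
[      -36        12       -36 ]

Scalar multiplication is elementwise: (4M)[i][j] = 4 * M[i][j].
  (4M)[0][0] = 4 * (-7) = -28
  (4M)[0][1] = 4 * (-5) = -20
  (4M)[0][2] = 4 * (8) = 32
  (4M)[1][0] = 4 * (8) = 32
  (4M)[1][1] = 4 * (-9) = -36
  (4M)[1][2] = 4 * (4) = 16
  (4M)[2][0] = 4 * (-9) = -36
  (4M)[2][1] = 4 * (3) = 12
  (4M)[2][2] = 4 * (-9) = -36
4M =
[      -28       -20        32 ]
[       32       -36        16 ]
[      -36        12       -36 ]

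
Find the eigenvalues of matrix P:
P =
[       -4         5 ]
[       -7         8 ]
λ = 1, 3

Solve det(P - λI) = 0. For a 2×2 matrix the characteristic equation is λ² - (trace)λ + det = 0.
trace(P) = a + d = -4 + 8 = 4.
det(P) = a*d - b*c = (-4)*(8) - (5)*(-7) = -32 + 35 = 3.
Characteristic equation: λ² - (4)λ + (3) = 0.
Discriminant = (4)² - 4*(3) = 16 - 12 = 4.
λ = (4 ± √4) / 2 = (4 ± 2) / 2 = 1, 3.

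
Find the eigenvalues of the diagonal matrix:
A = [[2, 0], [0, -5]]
λ₁ = 2, λ₂ = -5

The characteristic polynomial of A is det(A - λI) = (2 - λ)(-5 - λ) = 0.
The roots are λ = 2 and λ = -5, so the eigenvalues are the diagonal entries.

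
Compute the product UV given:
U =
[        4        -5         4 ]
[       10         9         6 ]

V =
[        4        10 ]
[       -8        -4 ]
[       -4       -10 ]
UV =
[       40        20 ]
[      -56         4 ]

Matrix multiplication: (UV)[i][j] = sum over k of U[i][k] * V[k][j].
  (UV)[0][0] = (4)*(4) + (-5)*(-8) + (4)*(-4) = 40
  (UV)[0][1] = (4)*(10) + (-5)*(-4) + (4)*(-10) = 20
  (UV)[1][0] = (10)*(4) + (9)*(-8) + (6)*(-4) = -56
  (UV)[1][1] = (10)*(10) + (9)*(-4) + (6)*(-10) = 4
UV =
[       40        20 ]
[      -56         4 ]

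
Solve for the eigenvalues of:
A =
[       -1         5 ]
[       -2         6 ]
λ = 1, 4

Solve det(A - λI) = 0. For a 2×2 matrix the characteristic equation is λ² - (trace)λ + det = 0.
trace(A) = a + d = -1 + 6 = 5.
det(A) = a*d - b*c = (-1)*(6) - (5)*(-2) = -6 + 10 = 4.
Characteristic equation: λ² - (5)λ + (4) = 0.
Discriminant = (5)² - 4*(4) = 25 - 16 = 9.
λ = (5 ± √9) / 2 = (5 ± 3) / 2 = 1, 4.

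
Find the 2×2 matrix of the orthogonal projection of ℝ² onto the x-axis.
[[1, 0], [0, 0]]

The orthogonal projection onto the line spanned by a nonzero vector u = (a, b) has matrix P = (u uᵀ) / (uᵀ u) = (1/(a² + b²)) · [[a², ab], [ab, b²]].
Here u = (1, 0), so a² + b² = 1 + 0 = 1.
P = (1/1) · [[1, 0], [0, 0]] = [[1, 0], [0, 0]].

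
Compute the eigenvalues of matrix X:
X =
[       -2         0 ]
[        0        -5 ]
λ = -5, -2

Solve det(X - λI) = 0. For a 2×2 matrix the characteristic equation is λ² - (trace)λ + det = 0.
trace(X) = a + d = -2 - 5 = -7.
det(X) = a*d - b*c = (-2)*(-5) - (0)*(0) = 10 - 0 = 10.
Characteristic equation: λ² - (-7)λ + (10) = 0.
Discriminant = (-7)² - 4*(10) = 49 - 40 = 9.
λ = (-7 ± √9) / 2 = (-7 ± 3) / 2 = -5, -2.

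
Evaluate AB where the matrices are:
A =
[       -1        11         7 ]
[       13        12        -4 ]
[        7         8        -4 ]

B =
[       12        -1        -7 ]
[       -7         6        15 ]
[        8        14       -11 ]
AB =
[      -33       165        95 ]
[       40         3       133 ]
[       -4       -15       115 ]

Matrix multiplication: (AB)[i][j] = sum over k of A[i][k] * B[k][j].
  (AB)[0][0] = (-1)*(12) + (11)*(-7) + (7)*(8) = -33
  (AB)[0][1] = (-1)*(-1) + (11)*(6) + (7)*(14) = 165
  (AB)[0][2] = (-1)*(-7) + (11)*(15) + (7)*(-11) = 95
  (AB)[1][0] = (13)*(12) + (12)*(-7) + (-4)*(8) = 40
  (AB)[1][1] = (13)*(-1) + (12)*(6) + (-4)*(14) = 3
  (AB)[1][2] = (13)*(-7) + (12)*(15) + (-4)*(-11) = 133
  (AB)[2][0] = (7)*(12) + (8)*(-7) + (-4)*(8) = -4
  (AB)[2][1] = (7)*(-1) + (8)*(6) + (-4)*(14) = -15
  (AB)[2][2] = (7)*(-7) + (8)*(15) + (-4)*(-11) = 115
AB =
[      -33       165        95 ]
[       40         3       133 ]
[       -4       -15       115 ]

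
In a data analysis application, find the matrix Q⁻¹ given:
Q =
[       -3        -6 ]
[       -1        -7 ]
det(Q) = 15
Q⁻¹ =
[    -7/15       2/5 ]
[     1/15      -1/5 ]

For a 2×2 matrix Q = [[a, b], [c, d]] with det(Q) ≠ 0, Q⁻¹ = (1/det(Q)) * [[d, -b], [-c, a]].
det(Q) = (-3)*(-7) - (-6)*(-1) = 21 - 6 = 15.
Q⁻¹ = (1/15) * [[-7, 6], [1, -3]].
Dividing each entry by 15 and reducing:
Q⁻¹ =
[    -7/15       2/5 ]
[     1/15      -1/5 ]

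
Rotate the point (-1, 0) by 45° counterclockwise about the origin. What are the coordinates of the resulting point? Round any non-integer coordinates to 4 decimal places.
(-0.7071, -0.7071)

Rotation matrix R(θ) = [[cos θ, -sin θ], [sin θ, cos θ]]; for θ = 45°:
R = [[√2/2, -√2/2], [√2/2, √2/2]]
Result: R × [-1, 0]ᵀ = [√2/2·-1 + (-√2/2)·0, √2/2·-1 + (√2/2)·0]ᵀ = (-0.7071, -0.7071)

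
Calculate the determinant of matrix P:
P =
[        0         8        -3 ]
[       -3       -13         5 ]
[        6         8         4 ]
det(P) = 174

Expand along row 0 (cofactor expansion): det(P) = a*(e*i - f*h) - b*(d*i - f*g) + c*(d*h - e*g), where the 3×3 is [[a, b, c], [d, e, f], [g, h, i]].
Minor M_00 = (-13)*(4) - (5)*(8) = -52 - 40 = -92.
Minor M_01 = (-3)*(4) - (5)*(6) = -12 - 30 = -42.
Minor M_02 = (-3)*(8) - (-13)*(6) = -24 + 78 = 54.
det(P) = (0)*(-92) - (8)*(-42) + (-3)*(54) = 0 + 336 - 162 = 174.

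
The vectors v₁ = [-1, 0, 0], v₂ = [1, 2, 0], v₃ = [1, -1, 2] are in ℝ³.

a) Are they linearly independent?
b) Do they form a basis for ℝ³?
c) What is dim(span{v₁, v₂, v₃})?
Yes independent, yes basis, dim = 3

Stack v₁, v₂, v₃ as rows of a 3×3 matrix.
[[-1, 0, 0]; [1, 2, 0]; [1, -1, 2]] is already lower triangular with nonzero diagonal entries (-1, 2, 2), so its determinant is the product of the diagonal entries, det = (-1)·(2)·(2) = -4 ≠ 0, and the rows are linearly independent.
Three linearly independent vectors in ℝ³ form a basis for ℝ³, so dim(span{v₁,v₂,v₃}) = 3.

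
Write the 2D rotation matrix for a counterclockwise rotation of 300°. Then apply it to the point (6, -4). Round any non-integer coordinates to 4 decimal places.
R = [[1/2, √3/2], [-√3/2, 1/2]]; R·(6, -4) = (-0.4641, -7.1962)

Rotation matrix formula: R(θ) = [[cos θ, -sin θ], [sin θ, cos θ]]
For θ = 300°:
cos(300°) = 1/2
sin(300°) = -√3/2
R = [[1/2, √3/2], [-√3/2, 1/2]]
Apply to (6, -4): [1/2·6 + (√3/2)·-4, -√3/2·6 + 1/2·-4] = (-0.4641, -7.1962)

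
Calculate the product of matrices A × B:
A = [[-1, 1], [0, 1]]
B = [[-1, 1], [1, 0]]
[[2, -1], [1, 0]]

Matrix multiplication:
C[0][0] = -1×-1 + 1×1 = 2
C[0][1] = -1×1 + 1×0 = -1
C[1][0] = 0×-1 + 1×1 = 1
C[1][1] = 0×1 + 1×0 = 0
Result: [[2, -1], [1, 0]]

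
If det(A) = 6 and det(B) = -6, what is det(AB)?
-36

Use the multiplicative property of determinants: det(AB) = det(A)*det(B).
det(AB) = (6)*(-6) = -36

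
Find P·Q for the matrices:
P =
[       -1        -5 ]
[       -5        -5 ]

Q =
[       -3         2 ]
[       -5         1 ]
PQ =
[       28        -7 ]
[       40       -15 ]

Matrix multiplication: (PQ)[i][j] = sum over k of P[i][k] * Q[k][j].
  (PQ)[0][0] = (-1)*(-3) + (-5)*(-5) = 28
  (PQ)[0][1] = (-1)*(2) + (-5)*(1) = -7
  (PQ)[1][0] = (-5)*(-3) + (-5)*(-5) = 40
  (PQ)[1][1] = (-5)*(2) + (-5)*(1) = -15
PQ =
[       28        -7 ]
[       40       -15 ]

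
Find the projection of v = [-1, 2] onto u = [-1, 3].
[-7/10, 21/10]

The projection of v onto u is proj_u(v) = ((v·u) / (u·u)) · u.
v·u = (-1)*(-1) + (2)*(3) = 7.
u·u = (-1)*(-1) + (3)*(3) = 10.
coefficient = 7 / 10 = 7/10.
proj_u(v) = 7/10 · [-1, 3] = [-7/10, 21/10].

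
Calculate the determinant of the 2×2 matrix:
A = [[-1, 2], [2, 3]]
-7

For A = [[a, b], [c, d]], det(A) = a*d - b*c.
det(A) = (-1)*(3) - (2)*(2) = -3 - 4 = -7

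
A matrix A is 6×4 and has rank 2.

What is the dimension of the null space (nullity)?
2

The rank-nullity theorem for an m×n matrix states:
rank(A) + nullity(A) = n (the number of columns).
Here n = 4 and rank(A) = 2, so nullity(A) = 4 - 2 = 2.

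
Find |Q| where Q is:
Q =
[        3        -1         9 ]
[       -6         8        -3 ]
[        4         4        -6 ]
det(Q) = -564

Expand along row 0 (cofactor expansion): det(Q) = a*(e*i - f*h) - b*(d*i - f*g) + c*(d*h - e*g), where the 3×3 is [[a, b, c], [d, e, f], [g, h, i]].
Minor M_00 = (8)*(-6) - (-3)*(4) = -48 + 12 = -36.
Minor M_01 = (-6)*(-6) - (-3)*(4) = 36 + 12 = 48.
Minor M_02 = (-6)*(4) - (8)*(4) = -24 - 32 = -56.
det(Q) = (3)*(-36) - (-1)*(48) + (9)*(-56) = -108 + 48 - 504 = -564.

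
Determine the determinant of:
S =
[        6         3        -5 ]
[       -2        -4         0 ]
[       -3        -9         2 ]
det(S) = -66

Expand along row 0 (cofactor expansion): det(S) = a*(e*i - f*h) - b*(d*i - f*g) + c*(d*h - e*g), where the 3×3 is [[a, b, c], [d, e, f], [g, h, i]].
Minor M_00 = (-4)*(2) - (0)*(-9) = -8 - 0 = -8.
Minor M_01 = (-2)*(2) - (0)*(-3) = -4 - 0 = -4.
Minor M_02 = (-2)*(-9) - (-4)*(-3) = 18 - 12 = 6.
det(S) = (6)*(-8) - (3)*(-4) + (-5)*(6) = -48 + 12 - 30 = -66.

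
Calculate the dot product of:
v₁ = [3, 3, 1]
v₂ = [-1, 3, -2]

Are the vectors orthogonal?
4, No

The dot product is the sum of products of corresponding components.
v₁·v₂ = (3)*(-1) + (3)*(3) + (1)*(-2) = -3 + 9 - 2 = 4.
Two vectors are orthogonal iff their dot product is 0; here the dot product is 4, so the vectors are not orthogonal.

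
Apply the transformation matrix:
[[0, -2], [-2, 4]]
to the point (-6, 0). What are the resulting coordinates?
(0, 12)

Matrix multiplication:
[[0, -2], [-2, 4]] × [-6, 0]ᵀ
= [0×-6 + -2×0, -2×-6 + 4×0]ᵀ
= [0.0000, 12.0000]ᵀ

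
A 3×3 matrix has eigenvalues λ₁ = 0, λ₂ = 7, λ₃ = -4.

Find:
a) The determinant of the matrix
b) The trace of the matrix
det = 0, trace = 3

Two standard eigenvalue identities:
- det(A) equals the product of the eigenvalues (counted with multiplicity).
- trace(A) equals the sum of the eigenvalues.
det(A) = (0)*(7)*(-4) = 0.
trace(A) = 0 + 7 - 4 = 3.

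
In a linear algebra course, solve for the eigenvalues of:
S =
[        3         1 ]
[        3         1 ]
λ = 0, 4

Solve det(S - λI) = 0. For a 2×2 matrix the characteristic equation is λ² - (trace)λ + det = 0.
trace(S) = a + d = 3 + 1 = 4.
det(S) = a*d - b*c = (3)*(1) - (1)*(3) = 3 - 3 = 0.
Characteristic equation: λ² - (4)λ + (0) = 0.
Discriminant = (4)² - 4*(0) = 16 - 0 = 16.
λ = (4 ± √16) / 2 = (4 ± 4) / 2 = 0, 4.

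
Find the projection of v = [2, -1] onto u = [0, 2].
[0, -1]

The projection of v onto u is proj_u(v) = ((v·u) / (u·u)) · u.
v·u = (2)*(0) + (-1)*(2) = -2.
u·u = (0)*(0) + (2)*(2) = 4.
coefficient = -2 / 4 = -1/2.
proj_u(v) = -1/2 · [0, 2] = [0, -1].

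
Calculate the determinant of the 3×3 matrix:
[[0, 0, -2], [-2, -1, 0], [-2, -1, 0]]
0

Expansion along first row:
det = 0·det([[-1,0],[-1,0]]) - 0·det([[-2,0],[-2,0]]) + -2·det([[-2,-1],[-2,-1]])
    = 0·(-1·0 - 0·-1) - 0·(-2·0 - 0·-2) + -2·(-2·-1 - -1·-2)
    = 0·0 - 0·0 + -2·0
    = 0 + 0 + 0 = 0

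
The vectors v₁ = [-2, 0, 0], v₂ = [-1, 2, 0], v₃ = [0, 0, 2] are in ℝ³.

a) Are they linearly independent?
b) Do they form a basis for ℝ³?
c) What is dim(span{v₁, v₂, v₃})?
Yes independent, yes basis, dim = 3

Stack v₁, v₂, v₃ as rows of a 3×3 matrix.
[[-2, 0, 0]; [-1, 2, 0]; [0, 0, 2]] is already lower triangular with nonzero diagonal entries (-2, 2, 2), so its determinant is the product of the diagonal entries, det = (-2)·(2)·(2) = -8 ≠ 0, and the rows are linearly independent.
Three linearly independent vectors in ℝ³ form a basis for ℝ³, so dim(span{v₁,v₂,v₃}) = 3.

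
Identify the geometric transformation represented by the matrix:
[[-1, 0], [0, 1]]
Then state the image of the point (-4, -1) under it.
reflection across the y-axis; image of (-4, -1) is (4, -1)

This is a symmetric orthogonal matrix with determinant -1, which characterizes a reflection in ℝ².
The matrix [[-1, 0], [0, 1]] represents: reflection across the y-axis.
Applying it to (-4, -1): [-1·-4 + 0·-1, 0·-4 + 1·-1] = (4, -1).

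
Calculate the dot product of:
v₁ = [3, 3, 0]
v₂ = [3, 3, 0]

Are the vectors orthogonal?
18, No

The dot product is the sum of products of corresponding components.
v₁·v₂ = (3)*(3) + (3)*(3) + (0)*(0) = 9 + 9 + 0 = 18.
Two vectors are orthogonal iff their dot product is 0; here the dot product is 18, so the vectors are not orthogonal.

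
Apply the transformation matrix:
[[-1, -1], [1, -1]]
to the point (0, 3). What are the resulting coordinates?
(-3, -3)

Matrix multiplication:
[[-1, -1], [1, -1]] × [0, 3]ᵀ
= [-1×0 + -1×3, 1×0 + -1×3]ᵀ
= [-3.0000, -3.0000]ᵀ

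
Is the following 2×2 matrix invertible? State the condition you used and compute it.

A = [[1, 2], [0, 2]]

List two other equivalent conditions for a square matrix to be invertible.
Yes, invertible; det(A) = 2 ≠ 0. Equivalent conditions: rank(A) = 2; Ax = 0 has only the trivial solution; 0 is not an eigenvalue; the columns of A are linearly independent.

To check invertibility, compute det(A).
The given matrix is triangular, so det(A) equals the product of its diagonal entries = 2 ≠ 0.
Since det(A) ≠ 0, A is invertible.
Equivalent conditions for a square matrix A to be invertible:
- rank(A) = 2 (full rank).
- The homogeneous system Ax = 0 has only the trivial solution x = 0.
- 0 is not an eigenvalue of A.
- The columns (equivalently rows) of A are linearly independent.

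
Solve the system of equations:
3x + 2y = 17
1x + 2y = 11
x = 3, y = 4

Use elimination (row reduction):
Equation 1: 3x + 2y = 17.
Equation 2: 1x + 2y = 11.
Multiply Eq1 by 1 and Eq2 by 3: 3x + 2y = 17;  3x + 6y = 33.
Subtract: (4)y = 16, so y = 4.
Back-substitute into Eq1: 3x + 2*(4) = 17, so x = 3.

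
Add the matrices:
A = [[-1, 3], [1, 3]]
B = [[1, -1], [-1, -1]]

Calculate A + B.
[[0, 2], [0, 2]]

Add corresponding elements:
(-1)+(1)=0
(3)+(-1)=2
(1)+(-1)=0
(3)+(-1)=2
A + B = [[0, 2], [0, 2]]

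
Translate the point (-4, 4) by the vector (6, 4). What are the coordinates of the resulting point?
(2, 8)

Translation by (6, 4):
x' = -4 + 6 = 2
y' = 4 + 4 = 8
Homogeneous matrix: [[1, 0, 6], [0, 1, 4], [0, 0, 1]]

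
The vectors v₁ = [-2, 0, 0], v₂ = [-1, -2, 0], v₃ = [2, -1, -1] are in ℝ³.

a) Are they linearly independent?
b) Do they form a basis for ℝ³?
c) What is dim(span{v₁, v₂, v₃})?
Yes independent, yes basis, dim = 3

Stack v₁, v₂, v₃ as rows of a 3×3 matrix.
[[-2, 0, 0]; [-1, -2, 0]; [2, -1, -1]] is already lower triangular with nonzero diagonal entries (-2, -2, -1), so its determinant is the product of the diagonal entries, det = (-2)·(-2)·(-1) = -4 ≠ 0, and the rows are linearly independent.
Three linearly independent vectors in ℝ³ form a basis for ℝ³, so dim(span{v₁,v₂,v₃}) = 3.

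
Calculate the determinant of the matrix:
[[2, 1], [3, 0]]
-3

For a 2×2 matrix [[a, b], [c, d]], det = ad - bc
det = (2)(0) - (1)(3) = 0 - 3 = -3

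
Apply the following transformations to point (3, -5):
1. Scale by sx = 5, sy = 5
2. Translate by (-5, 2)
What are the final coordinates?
(10, -23)

Step 1: Scale (3, -5) by (sx, sy) = (5, 5) → (15, -25)
Step 2: Translate by (-5, 2) → (10, -23)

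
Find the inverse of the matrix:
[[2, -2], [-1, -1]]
[[1/4, -1/2], [-1/4, -1/2]]

For [[a,b],[c,d]], inverse = (1/det)·[[d,-b],[-c,a]]
det = 2·-1 - -2·-1 = -4
Inverse = (1/-4)·[[-1, 2], [1, 2]]
        = [[1/4, -1/2], [-1/4, -1/2]]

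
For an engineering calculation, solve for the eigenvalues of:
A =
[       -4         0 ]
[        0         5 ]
λ = -4, 5

Solve det(A - λI) = 0. For a 2×2 matrix the characteristic equation is λ² - (trace)λ + det = 0.
trace(A) = a + d = -4 + 5 = 1.
det(A) = a*d - b*c = (-4)*(5) - (0)*(0) = -20 - 0 = -20.
Characteristic equation: λ² - (1)λ + (-20) = 0.
Discriminant = (1)² - 4*(-20) = 1 + 80 = 81.
λ = (1 ± √81) / 2 = (1 ± 9) / 2 = -4, 5.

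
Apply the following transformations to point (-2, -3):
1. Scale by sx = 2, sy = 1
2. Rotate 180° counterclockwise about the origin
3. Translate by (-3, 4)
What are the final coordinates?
(1, 7)

Step 1: Scale → (-4, -3)
Step 2: Rotate 180° → (4, 3)
Step 3: Translate → (1, 7)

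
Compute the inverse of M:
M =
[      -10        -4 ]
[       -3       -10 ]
det(M) = 88
M⁻¹ =
[    -5/44      1/22 ]
[     3/88     -5/44 ]

For a 2×2 matrix M = [[a, b], [c, d]] with det(M) ≠ 0, M⁻¹ = (1/det(M)) * [[d, -b], [-c, a]].
det(M) = (-10)*(-10) - (-4)*(-3) = 100 - 12 = 88.
M⁻¹ = (1/88) * [[-10, 4], [3, -10]].
Dividing each entry by 88 and reducing:
M⁻¹ =
[    -5/44      1/22 ]
[     3/88     -5/44 ]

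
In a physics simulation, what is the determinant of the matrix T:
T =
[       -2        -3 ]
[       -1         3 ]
det(T) = -9

For a 2×2 matrix [[a, b], [c, d]], det = a*d - b*c.
det(T) = (-2)*(3) - (-3)*(-1) = -6 - 3 = -9.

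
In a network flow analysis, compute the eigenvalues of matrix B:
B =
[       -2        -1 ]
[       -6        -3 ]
λ = -5, 0

Solve det(B - λI) = 0. For a 2×2 matrix the characteristic equation is λ² - (trace)λ + det = 0.
trace(B) = a + d = -2 - 3 = -5.
det(B) = a*d - b*c = (-2)*(-3) - (-1)*(-6) = 6 - 6 = 0.
Characteristic equation: λ² - (-5)λ + (0) = 0.
Discriminant = (-5)² - 4*(0) = 25 - 0 = 25.
λ = (-5 ± √25) / 2 = (-5 ± 5) / 2 = -5, 0.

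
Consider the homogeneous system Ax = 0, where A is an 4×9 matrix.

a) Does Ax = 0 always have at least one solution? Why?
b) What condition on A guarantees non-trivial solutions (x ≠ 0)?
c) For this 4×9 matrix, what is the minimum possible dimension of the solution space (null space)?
a) Yes, x = 0 is always a solution. b) When A has linearly dependent columns (rank < n). c) Minimum nullity = 5.

a) x = 0 satisfies A·0 = 0, so the zero vector is always a solution.
b) Non-trivial solutions exist iff the columns of A are linearly dependent, equivalently rank(A) < n (the number of columns).
c) By rank-nullity, rank(A) + nullity(A) = n = 9. Since A has only 4 rows, rank(A) ≤ 4, so nullity(A) ≥ 9 - 4 = 5.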